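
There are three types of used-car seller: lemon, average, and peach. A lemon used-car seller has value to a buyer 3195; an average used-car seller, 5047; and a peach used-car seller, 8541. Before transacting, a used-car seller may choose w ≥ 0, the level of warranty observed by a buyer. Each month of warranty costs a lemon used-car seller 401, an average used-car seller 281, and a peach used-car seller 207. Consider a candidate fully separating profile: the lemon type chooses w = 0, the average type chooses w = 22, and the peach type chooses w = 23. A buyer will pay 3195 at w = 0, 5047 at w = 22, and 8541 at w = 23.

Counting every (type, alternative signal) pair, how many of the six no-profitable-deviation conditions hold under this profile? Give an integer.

Average (own payoff 5047 − 281×22 = -1135): to w=0 gives 3195 → profitable ✗; to w=23 gives 8541 − 281×23 = 2078 → profitable ✗.
Peach (own payoff 8541 − 207×23 = 3780): to w=0 gives 3195 → no gain ✓; to w=22 gives 5047 − 207×22 = 493 → no gain ✓.
Lemon (own payoff 3195): to w=22 gives 5047 − 401×22 = -3775 → no gain ✓; to w=23 gives 8541 − 401×23 = -682 → no gain ✓.
4 of the 6 constraints hold; not an equilibrium.

4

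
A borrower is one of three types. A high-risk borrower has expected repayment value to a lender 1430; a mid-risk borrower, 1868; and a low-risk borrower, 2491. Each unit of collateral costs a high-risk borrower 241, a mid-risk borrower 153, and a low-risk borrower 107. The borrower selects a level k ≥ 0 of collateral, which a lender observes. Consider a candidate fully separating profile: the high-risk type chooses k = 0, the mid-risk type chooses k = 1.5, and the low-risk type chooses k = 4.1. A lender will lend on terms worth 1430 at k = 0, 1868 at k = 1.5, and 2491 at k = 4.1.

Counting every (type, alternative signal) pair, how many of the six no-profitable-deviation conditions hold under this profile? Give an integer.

High-risk (own payoff 1430): to k=1.5 gives 1868 − 241×1.5 = 1506.5 → profitable ✗; to k=4.1 gives 2491 − 241×4.1 = 1502.9 → profitable ✗.
Mid-risk (own payoff 1868 − 153×1.5 = 1638.5): to k=0 gives 1430 → no gain ✓; to k=4.1 gives 2491 − 153×4.1 = 1863.7 → profitable ✗.
Low-risk (own payoff 2491 − 107×4.1 = 2052.3): to k=0 gives 1430 → no gain ✓; to k=1.5 gives 1868 − 107×1.5 = 1707.5 → no gain ✓.
3 of the 6 constraints hold; not an equilibrium.

3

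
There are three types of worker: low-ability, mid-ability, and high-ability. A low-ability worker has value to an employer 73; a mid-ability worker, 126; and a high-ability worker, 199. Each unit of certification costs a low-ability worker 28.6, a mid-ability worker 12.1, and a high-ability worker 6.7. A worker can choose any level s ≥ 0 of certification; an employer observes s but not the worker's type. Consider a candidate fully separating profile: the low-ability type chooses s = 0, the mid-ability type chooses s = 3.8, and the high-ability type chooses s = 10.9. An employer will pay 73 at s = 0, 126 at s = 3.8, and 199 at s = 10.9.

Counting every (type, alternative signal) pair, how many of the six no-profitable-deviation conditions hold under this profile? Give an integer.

6

Low-ability (own payoff 73): to s=3.8 gives 126 − 28.6×3.8 = 17.32 → no gain ✓; to s=10.9 gives 199 − 28.6×10.9 = -112.74 → no gain ✓.
Mid-ability (own payoff 126 − 12.1×3.8 = 80.02): to s=0 gives 73 → no gain ✓; to s=10.9 gives 199 − 12.1×10.9 = 67.11 → no gain ✓.
High-ability (own payoff 199 − 6.7×10.9 = 125.97): to s=0 gives 73 → no gain ✓; to s=3.8 gives 126 − 6.7×3.8 = 100.54 → no gain ✓.
6 of the 6 constraints hold; this profile is a separating equilibrium.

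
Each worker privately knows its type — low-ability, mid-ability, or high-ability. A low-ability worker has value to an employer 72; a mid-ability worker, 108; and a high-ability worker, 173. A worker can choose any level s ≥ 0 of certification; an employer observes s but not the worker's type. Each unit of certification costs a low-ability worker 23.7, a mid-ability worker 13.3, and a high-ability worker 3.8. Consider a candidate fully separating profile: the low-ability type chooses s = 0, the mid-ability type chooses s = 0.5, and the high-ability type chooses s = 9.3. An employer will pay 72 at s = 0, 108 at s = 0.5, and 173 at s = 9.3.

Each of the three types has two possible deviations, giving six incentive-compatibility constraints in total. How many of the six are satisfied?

5

Mid-ability (own payoff 108 − 13.3×0.5 = 101.35): to s=0 gives 72 → no gain ✓; to s=9.3 gives 173 − 13.3×9.3 = 49.31 → no gain ✓.
Low-ability (own payoff 72): to s=0.5 gives 108 − 23.7×0.5 = 96.15 → profitable ✗; to s=9.3 gives 173 − 23.7×9.3 = -47.41 → no gain ✓.
High-ability (own payoff 173 − 3.8×9.3 = 137.66): to s=0 gives 72 → no gain ✓; to s=0.5 gives 108 − 3.8×0.5 = 106.1 → no gain ✓.
5 of the 6 constraints hold; not an equilibrium.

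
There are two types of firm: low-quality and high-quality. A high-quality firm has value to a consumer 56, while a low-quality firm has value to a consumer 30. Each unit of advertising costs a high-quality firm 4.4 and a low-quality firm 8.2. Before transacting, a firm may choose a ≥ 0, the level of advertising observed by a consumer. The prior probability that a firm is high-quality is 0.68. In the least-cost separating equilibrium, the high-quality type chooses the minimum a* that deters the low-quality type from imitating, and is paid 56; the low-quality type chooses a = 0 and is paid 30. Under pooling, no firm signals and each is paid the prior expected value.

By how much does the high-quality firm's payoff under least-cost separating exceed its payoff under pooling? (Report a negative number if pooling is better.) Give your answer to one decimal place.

-5.6

Least-cost separating signal: a* solves 30 = 56 − 8.2·a*, so a* = (56 − 30)/8.2 ≈ 3.1707.
High-quality type's separating payoff: 56 − 4.4 × a* = 56 − 4.4 × (56 − 30)/8.2 = 56 − 114.4/8.2 ≈ 42.049.
Pooling payoff: 0.68 × 56 + 0.32 × 30 = 47.68.
Difference: 42.049 − 47.68 = -5.631, i.e. -5.6 to one decimal place.
The high-quality type would prefer the pooling outcome.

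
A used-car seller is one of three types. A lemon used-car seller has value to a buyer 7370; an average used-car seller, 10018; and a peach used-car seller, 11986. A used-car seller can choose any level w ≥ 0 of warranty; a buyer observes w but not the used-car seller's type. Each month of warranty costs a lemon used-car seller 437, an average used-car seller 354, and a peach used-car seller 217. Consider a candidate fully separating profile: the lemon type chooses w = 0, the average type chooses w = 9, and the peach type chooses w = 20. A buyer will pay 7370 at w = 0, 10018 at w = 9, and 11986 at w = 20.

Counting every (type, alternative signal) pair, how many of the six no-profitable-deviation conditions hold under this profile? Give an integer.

4

Lemon (own payoff 7370): to w=9 gives 10018 − 437×9 = 6085 → no gain ✓; to w=20 gives 11986 − 437×20 = 3246 → no gain ✓.
Peach (own payoff 11986 − 217×20 = 7646): to w=0 gives 7370 → no gain ✓; to w=9 gives 10018 − 217×9 = 8065 → profitable ✗.
Average (own payoff 10018 − 354×9 = 6832): to w=0 gives 7370 → profitable ✗; to w=20 gives 11986 − 354×20 = 4906 → no gain ✓.
4 of the 6 constraints hold; not an equilibrium.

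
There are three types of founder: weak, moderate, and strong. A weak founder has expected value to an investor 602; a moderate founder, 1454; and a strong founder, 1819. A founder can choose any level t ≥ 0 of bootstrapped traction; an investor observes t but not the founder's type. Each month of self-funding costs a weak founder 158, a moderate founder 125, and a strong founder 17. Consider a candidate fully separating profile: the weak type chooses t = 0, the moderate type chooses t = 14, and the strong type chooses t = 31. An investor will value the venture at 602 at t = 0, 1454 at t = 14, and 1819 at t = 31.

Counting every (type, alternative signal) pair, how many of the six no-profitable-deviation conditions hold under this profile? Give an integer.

5

Strong (own payoff 1819 − 17×31 = 1292): to t=0 gives 602 → no gain ✓; to t=14 gives 1454 − 17×14 = 1216 → no gain ✓.
Moderate (own payoff 1454 − 125×14 = -296): to t=0 gives 602 → profitable ✗; to t=31 gives 1819 − 125×31 = -2056 → no gain ✓.
Weak (own payoff 602): to t=14 gives 1454 − 158×14 = -758 → no gain ✓; to t=31 gives 1819 − 158×31 = -3079 → no gain ✓.
5 of the 6 constraints hold; not an equilibrium.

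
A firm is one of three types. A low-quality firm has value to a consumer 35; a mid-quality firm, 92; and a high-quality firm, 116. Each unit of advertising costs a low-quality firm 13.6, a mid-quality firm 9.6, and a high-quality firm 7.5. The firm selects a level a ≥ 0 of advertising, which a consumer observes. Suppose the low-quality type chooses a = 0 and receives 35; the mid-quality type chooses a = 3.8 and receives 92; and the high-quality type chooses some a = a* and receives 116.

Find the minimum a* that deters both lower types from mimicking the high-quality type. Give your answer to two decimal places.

6.30

Mid-quality type (on-path payoff 92 − 9.6×3.8 = 55.52) won't mimic when 55.52 ≥ 116 − 9.6·a*, i.e. a* ≥ 6.30.
Low-quality type (on-path payoff 35) won't mimic when 35 ≥ 116 − 13.6·a*, i.e. a* ≥ 5.96.
Both must hold, so a* = max(5.96, 6.30) = 6.30. The mid-quality type's constraint binds.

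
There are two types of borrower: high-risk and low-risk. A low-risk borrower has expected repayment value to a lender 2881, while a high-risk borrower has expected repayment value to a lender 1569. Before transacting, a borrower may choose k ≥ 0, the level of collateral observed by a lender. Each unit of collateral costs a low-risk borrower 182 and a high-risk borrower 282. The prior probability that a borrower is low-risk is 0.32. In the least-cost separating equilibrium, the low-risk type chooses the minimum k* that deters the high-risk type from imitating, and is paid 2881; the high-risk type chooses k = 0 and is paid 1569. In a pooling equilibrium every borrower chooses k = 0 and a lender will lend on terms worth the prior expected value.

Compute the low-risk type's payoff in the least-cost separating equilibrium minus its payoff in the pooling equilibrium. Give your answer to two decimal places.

45.41

Least-cost separating signal: k* solves 1569 = 2881 − 282·k*, so k* = (2881 − 1569)/282 ≈ 4.6525.
Low-risk type's separating payoff: 2881 − 182 × k* = 2881 − 182 × (2881 − 1569)/282 = 2881 − 238784/282 ≈ 2034.2482.
Pooling payoff: 0.32 × 2881 + 0.68 × 1569 = 1988.84.
Difference: 2034.2482 − 1988.84 = 45.4082, i.e. 45.41 to two decimal places.
The low-risk type prefers to separate.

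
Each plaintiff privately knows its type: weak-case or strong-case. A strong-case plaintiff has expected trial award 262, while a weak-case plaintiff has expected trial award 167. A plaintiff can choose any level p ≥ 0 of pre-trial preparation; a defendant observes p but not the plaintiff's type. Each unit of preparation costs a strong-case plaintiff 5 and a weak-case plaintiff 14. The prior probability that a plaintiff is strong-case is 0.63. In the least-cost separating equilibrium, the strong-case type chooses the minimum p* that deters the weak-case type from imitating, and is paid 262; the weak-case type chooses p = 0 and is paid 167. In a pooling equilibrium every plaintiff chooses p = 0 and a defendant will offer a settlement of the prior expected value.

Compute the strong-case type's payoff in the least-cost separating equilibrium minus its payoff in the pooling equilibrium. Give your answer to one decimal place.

1.2

Least-cost separating signal: p* solves 167 = 262 − 14·p*, so p* = (262 − 167)/14 ≈ 6.7857.
Strong-case type's separating payoff: 262 − 5 × p* = 262 − 5 × (262 − 167)/14 = 262 − 475/14 ≈ 228.071.
Pooling payoff: 0.63 × 262 + 0.37 × 167 = 226.85.
Difference: 228.071 − 226.85 = 1.221, i.e. 1.2 to one decimal place.
The strong-case type prefers to separate.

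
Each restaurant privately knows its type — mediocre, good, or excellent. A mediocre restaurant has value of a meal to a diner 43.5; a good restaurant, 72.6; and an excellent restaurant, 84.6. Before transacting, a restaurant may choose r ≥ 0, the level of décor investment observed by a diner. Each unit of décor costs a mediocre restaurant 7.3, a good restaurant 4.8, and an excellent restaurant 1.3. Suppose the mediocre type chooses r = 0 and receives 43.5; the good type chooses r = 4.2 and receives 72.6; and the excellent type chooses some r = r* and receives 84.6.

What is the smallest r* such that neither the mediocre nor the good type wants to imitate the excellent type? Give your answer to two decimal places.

6.70

Mediocre type (on-path payoff 43.5) won't mimic when 43.5 ≥ 84.6 − 7.3·r*, i.e. r* ≥ 5.63.
Good type (on-path payoff 72.6 − 4.8×4.2 = 52.44) won't mimic when 52.44 ≥ 84.6 − 4.8·r*, i.e. r* ≥ 6.70.
Both must hold, so r* = max(5.63, 6.70) = 6.70. The good type's constraint binds.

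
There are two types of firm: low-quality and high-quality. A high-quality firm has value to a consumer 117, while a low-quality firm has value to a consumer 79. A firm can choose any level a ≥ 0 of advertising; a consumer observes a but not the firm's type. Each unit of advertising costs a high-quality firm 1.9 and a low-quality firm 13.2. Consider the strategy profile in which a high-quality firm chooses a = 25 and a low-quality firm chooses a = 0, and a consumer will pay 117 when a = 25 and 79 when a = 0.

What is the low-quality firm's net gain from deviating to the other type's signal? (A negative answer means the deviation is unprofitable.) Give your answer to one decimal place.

-292.0

Playing a = 0 the low-quality firm receives 79.
Deviating to a = 25 brings payment 117 at cost 13.2 × 25 = 330, netting -213.
Gain from deviating: -213 − 79 = -292.0.
The gain is negative, so the low-quality type's incentive-compatibility constraint is satisfied.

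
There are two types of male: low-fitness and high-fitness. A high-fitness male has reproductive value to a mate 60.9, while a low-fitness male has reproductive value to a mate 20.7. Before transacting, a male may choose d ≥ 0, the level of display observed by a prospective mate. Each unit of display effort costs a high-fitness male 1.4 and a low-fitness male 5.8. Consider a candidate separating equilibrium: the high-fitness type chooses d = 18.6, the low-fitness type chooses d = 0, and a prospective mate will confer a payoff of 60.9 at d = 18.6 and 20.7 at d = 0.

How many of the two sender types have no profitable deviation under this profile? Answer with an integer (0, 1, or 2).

Low-fitness type: stay at 0 → 20.7; mimic → 60.9 − 5.8 × 18.6 = -46.98. IC holds (20.7 ≥ -46.98).
High-fitness type: signal → 60.9 − 1.4 × 18.6 = 34.86; deviate to 0 → 20.7. IC holds (34.86 ≥ 20.7).
2 of 2 constraints hold, so this is a separating equilibrium.

2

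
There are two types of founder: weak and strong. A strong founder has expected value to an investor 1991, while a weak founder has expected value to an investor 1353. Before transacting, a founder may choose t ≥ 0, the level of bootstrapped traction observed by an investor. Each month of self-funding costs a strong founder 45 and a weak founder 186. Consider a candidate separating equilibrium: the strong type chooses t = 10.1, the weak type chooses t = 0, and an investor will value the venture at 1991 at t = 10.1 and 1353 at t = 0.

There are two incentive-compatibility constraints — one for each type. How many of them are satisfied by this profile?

Strong type: signal → 1991 − 45 × 10.1 = 1536.5; deviate to 0 → 1353. IC holds (1536.5 ≥ 1353).
Weak type: stay at 0 → 1353; mimic → 1991 − 186 × 10.1 = 112.4. IC holds (1353 ≥ 112.4).
2 of 2 constraints hold, so this is a separating equilibrium.

2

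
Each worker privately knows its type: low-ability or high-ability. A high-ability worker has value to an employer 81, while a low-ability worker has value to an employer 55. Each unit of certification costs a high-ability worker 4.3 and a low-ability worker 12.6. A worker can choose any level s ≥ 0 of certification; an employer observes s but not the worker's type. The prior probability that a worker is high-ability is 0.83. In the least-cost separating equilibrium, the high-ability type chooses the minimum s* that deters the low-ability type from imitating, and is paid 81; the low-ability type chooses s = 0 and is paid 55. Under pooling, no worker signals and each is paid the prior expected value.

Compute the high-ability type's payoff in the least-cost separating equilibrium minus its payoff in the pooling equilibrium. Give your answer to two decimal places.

-4.45

Least-cost separating signal: s* solves 55 = 81 − 12.6·s*, so s* = (81 − 55)/12.6 ≈ 2.0635.
High-ability type's separating payoff: 81 − 4.3 × s* = 81 − 4.3 × (81 − 55)/12.6 = 81 − 111.8/12.6 ≈ 72.1270.
Pooling payoff: 0.83 × 81 + 0.17 × 55 = 76.58.
Difference: 72.1270 − 76.58 = -4.453, i.e. -4.45 to two decimal places.
The high-ability type would prefer the pooling outcome.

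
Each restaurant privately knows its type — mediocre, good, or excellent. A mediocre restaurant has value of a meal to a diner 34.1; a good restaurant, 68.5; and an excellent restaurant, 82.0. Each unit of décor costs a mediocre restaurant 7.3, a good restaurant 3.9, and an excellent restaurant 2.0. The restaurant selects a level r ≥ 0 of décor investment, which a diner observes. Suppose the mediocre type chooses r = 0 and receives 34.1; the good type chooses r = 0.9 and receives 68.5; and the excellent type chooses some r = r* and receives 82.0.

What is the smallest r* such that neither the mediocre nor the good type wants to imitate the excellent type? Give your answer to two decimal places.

Mediocre type (on-path payoff 34.1) won't mimic when 34.1 ≥ 82.0 − 7.3·r*, i.e. r* ≥ 6.56.
Good type (on-path payoff 68.5 − 3.9×0.9 = 64.99) won't mimic when 64.99 ≥ 82.0 − 3.9·r*, i.e. r* ≥ 4.36.
Both must hold, so r* = max(6.56, 4.36) = 6.56. The mediocre type's constraint binds.

6.56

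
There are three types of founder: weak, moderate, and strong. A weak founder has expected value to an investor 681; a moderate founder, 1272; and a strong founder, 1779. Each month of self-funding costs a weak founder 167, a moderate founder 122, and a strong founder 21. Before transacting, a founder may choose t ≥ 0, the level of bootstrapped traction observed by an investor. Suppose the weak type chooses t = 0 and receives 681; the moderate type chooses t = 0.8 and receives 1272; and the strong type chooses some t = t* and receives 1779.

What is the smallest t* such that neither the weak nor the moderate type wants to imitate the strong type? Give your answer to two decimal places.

Weak type (on-path payoff 681) won't mimic when 681 ≥ 1779 − 167·t*, i.e. t* ≥ 6.57.
Moderate type (on-path payoff 1272 − 122×0.8 = 1174.4) won't mimic when 1174.4 ≥ 1779 − 122·t*, i.e. t* ≥ 4.96.
Both must hold, so t* = max(6.57, 4.96) = 6.57. The weak type's constraint binds.

6.57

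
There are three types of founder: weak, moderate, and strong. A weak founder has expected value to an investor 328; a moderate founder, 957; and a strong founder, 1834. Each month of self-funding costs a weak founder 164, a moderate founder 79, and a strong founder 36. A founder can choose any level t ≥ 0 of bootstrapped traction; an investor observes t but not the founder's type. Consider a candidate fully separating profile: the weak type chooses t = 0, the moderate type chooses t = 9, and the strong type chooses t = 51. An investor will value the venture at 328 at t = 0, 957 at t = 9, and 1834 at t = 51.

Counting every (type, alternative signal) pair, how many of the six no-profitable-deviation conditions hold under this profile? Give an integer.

Weak (own payoff 328): to t=9 gives 957 − 164×9 = -519 → no gain ✓; to t=51 gives 1834 − 164×51 = -6530 → no gain ✓.
Moderate (own payoff 957 − 79×9 = 246): to t=0 gives 328 → profitable ✗; to t=51 gives 1834 − 79×51 = -2195 → no gain ✓.
Strong (own payoff 1834 − 36×51 = -2): to t=0 gives 328 → profitable ✗; to t=9 gives 957 − 36×9 = 633 → profitable ✗.
3 of the 6 constraints hold; not an equilibrium.

3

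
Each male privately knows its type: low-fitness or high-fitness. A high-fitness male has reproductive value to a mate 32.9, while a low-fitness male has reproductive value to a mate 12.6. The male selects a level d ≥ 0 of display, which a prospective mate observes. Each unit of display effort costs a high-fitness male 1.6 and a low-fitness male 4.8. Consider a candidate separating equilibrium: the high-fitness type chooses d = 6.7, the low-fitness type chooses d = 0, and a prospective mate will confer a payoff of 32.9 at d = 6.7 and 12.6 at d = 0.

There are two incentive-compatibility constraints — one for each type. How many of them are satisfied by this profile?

2

Low-fitness type: stay at 0 → 12.6; mimic → 32.9 − 4.8 × 6.7 = 0.74. IC holds (12.6 ≥ 0.74).
High-fitness type: signal → 32.9 − 1.6 × 6.7 = 22.18; deviate to 0 → 12.6. IC holds (22.18 ≥ 12.6).
2 of 2 constraints hold, so this is a separating equilibrium.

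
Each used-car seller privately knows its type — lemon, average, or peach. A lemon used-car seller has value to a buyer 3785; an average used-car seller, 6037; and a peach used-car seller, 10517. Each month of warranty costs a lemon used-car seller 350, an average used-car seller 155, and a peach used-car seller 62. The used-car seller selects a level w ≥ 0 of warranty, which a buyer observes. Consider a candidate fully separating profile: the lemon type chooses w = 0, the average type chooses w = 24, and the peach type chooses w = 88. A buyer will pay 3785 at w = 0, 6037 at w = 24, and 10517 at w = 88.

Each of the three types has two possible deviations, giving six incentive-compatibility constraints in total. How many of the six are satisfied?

5

Peach (own payoff 10517 − 62×88 = 5061): to w=0 gives 3785 → no gain ✓; to w=24 gives 6037 − 62×24 = 4549 → no gain ✓.
Lemon (own payoff 3785): to w=24 gives 6037 − 350×24 = -2363 → no gain ✓; to w=88 gives 10517 − 350×88 = -20283 → no gain ✓.
Average (own payoff 6037 − 155×24 = 2317): to w=0 gives 3785 → profitable ✗; to w=88 gives 10517 − 155×88 = -3123 → no gain ✓.
5 of the 6 constraints hold; not an equilibrium.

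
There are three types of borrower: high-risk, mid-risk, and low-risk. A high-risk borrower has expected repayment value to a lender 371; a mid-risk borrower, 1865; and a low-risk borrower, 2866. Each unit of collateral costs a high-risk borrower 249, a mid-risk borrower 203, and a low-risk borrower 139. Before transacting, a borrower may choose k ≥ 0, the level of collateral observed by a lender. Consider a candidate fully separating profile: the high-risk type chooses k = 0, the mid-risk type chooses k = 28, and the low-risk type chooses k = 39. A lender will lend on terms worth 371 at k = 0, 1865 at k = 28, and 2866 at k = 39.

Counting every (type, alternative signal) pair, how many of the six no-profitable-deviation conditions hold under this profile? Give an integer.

3

High-risk (own payoff 371): to k=28 gives 1865 − 249×28 = -5107 → no gain ✓; to k=39 gives 2866 − 249×39 = -6845 → no gain ✓.
Mid-risk (own payoff 1865 − 203×28 = -3819): to k=0 gives 371 → profitable ✗; to k=39 gives 2866 − 203×39 = -5051 → no gain ✓.
Low-risk (own payoff 2866 − 139×39 = -2555): to k=0 gives 371 → profitable ✗; to k=28 gives 1865 − 139×28 = -2027 → profitable ✗.
3 of the 6 constraints hold; not an equilibrium.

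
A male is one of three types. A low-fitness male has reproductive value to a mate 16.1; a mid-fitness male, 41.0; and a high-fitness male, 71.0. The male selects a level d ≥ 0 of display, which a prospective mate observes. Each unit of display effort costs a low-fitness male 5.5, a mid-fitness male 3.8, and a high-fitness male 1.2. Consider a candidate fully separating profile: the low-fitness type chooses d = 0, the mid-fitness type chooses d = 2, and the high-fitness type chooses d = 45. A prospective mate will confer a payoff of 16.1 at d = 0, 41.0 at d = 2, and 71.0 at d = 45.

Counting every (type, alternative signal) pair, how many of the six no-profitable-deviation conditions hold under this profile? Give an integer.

4

High-fitness (own payoff 71.0 − 1.2×45 = 17): to d=0 gives 16.1 → no gain ✓; to d=2 gives 41.0 − 1.2×2 = 38.6 → profitable ✗.
Mid-fitness (own payoff 41.0 − 3.8×2 = 33.4): to d=0 gives 16.1 → no gain ✓; to d=45 gives 71.0 − 3.8×45 = -100 → no gain ✓.
Low-fitness (own payoff 16.1): to d=2 gives 41.0 − 5.5×2 = 30 → profitable ✗; to d=45 gives 71.0 − 5.5×45 = -176.5 → no gain ✓.
4 of the 6 constraints hold; not an equilibrium.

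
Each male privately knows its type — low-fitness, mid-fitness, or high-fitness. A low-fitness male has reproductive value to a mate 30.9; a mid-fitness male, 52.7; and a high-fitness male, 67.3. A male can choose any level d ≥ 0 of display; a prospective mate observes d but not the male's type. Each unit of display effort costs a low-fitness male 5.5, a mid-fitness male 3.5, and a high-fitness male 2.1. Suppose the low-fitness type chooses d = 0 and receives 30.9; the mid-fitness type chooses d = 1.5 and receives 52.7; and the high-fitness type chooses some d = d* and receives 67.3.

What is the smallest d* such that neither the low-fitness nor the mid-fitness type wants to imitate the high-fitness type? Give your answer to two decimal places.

Low-fitness type (on-path payoff 30.9) won't mimic when 30.9 ≥ 67.3 − 5.5·d*, i.e. d* ≥ 6.62.
Mid-fitness type (on-path payoff 52.7 − 3.5×1.5 = 47.45) won't mimic when 47.45 ≥ 67.3 − 3.5·d*, i.e. d* ≥ 5.67.
Both must hold, so d* = max(6.62, 5.67) = 6.62. The low-fitness type's constraint binds.

6.62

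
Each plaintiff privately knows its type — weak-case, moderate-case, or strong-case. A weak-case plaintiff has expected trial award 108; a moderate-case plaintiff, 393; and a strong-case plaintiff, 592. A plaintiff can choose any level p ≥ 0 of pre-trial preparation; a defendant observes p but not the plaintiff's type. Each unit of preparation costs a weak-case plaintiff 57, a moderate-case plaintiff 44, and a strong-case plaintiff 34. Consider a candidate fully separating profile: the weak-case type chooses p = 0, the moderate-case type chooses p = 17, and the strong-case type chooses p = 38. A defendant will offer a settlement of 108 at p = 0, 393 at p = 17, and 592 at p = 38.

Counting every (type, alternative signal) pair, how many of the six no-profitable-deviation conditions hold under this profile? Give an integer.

Moderate-case (own payoff 393 − 44×17 = -355): to p=0 gives 108 → profitable ✗; to p=38 gives 592 − 44×38 = -1080 → no gain ✓.
Strong-case (own payoff 592 − 34×38 = -700): to p=0 gives 108 → profitable ✗; to p=17 gives 393 − 34×17 = -185 → profitable ✗.
Weak-case (own payoff 108): to p=17 gives 393 − 57×17 = -576 → no gain ✓; to p=38 gives 592 − 57×38 = -1574 → no gain ✓.
3 of the 6 constraints hold; not an equilibrium.

3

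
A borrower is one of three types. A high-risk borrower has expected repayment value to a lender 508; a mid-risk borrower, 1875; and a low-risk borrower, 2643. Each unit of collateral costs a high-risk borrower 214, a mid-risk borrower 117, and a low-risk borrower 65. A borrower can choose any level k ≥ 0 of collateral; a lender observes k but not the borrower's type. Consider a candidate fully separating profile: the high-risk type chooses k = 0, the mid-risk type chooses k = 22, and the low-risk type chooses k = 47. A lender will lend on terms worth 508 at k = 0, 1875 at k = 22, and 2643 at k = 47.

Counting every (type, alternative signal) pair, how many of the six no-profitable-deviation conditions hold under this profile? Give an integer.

3

High-risk (own payoff 508): to k=22 gives 1875 − 214×22 = -2833 → no gain ✓; to k=47 gives 2643 − 214×47 = -7415 → no gain ✓.
Mid-risk (own payoff 1875 − 117×22 = -699): to k=0 gives 508 → profitable ✗; to k=47 gives 2643 − 117×47 = -2856 → no gain ✓.
Low-risk (own payoff 2643 − 65×47 = -412): to k=0 gives 508 → profitable ✗; to k=22 gives 1875 − 65×22 = 445 → profitable ✗.
3 of the 6 constraints hold; not an equilibrium.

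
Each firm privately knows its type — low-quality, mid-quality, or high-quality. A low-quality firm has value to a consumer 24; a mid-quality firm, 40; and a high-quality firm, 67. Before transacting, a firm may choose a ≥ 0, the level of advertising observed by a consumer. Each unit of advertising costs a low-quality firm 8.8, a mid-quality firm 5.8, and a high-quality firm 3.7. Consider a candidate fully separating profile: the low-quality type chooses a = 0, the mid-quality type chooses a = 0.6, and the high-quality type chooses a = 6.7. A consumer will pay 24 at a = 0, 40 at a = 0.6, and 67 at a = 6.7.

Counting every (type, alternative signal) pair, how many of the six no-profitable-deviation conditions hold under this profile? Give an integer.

5

Mid-quality (own payoff 40 − 5.8×0.6 = 36.52): to a=0 gives 24 → no gain ✓; to a=6.7 gives 67 − 5.8×6.7 = 28.14 → no gain ✓.
Low-quality (own payoff 24): to a=0.6 gives 40 − 8.8×0.6 = 34.72 → profitable ✗; to a=6.7 gives 67 − 8.8×6.7 = 8.04 → no gain ✓.
High-quality (own payoff 67 − 3.7×6.7 = 42.21): to a=0 gives 24 → no gain ✓; to a=0.6 gives 40 − 3.7×0.6 = 37.78 → no gain ✓.
5 of the 6 constraints hold; not an equilibrium.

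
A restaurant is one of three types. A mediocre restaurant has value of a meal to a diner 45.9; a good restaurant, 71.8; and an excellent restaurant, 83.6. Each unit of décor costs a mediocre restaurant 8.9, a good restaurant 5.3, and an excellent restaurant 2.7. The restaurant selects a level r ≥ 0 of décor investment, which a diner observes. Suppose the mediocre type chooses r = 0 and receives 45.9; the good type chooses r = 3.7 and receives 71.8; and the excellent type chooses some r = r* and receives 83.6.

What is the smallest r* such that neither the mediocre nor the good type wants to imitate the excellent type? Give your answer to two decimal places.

Good type (on-path payoff 71.8 − 5.3×3.7 = 52.19) won't mimic when 52.19 ≥ 83.6 − 5.3·r*, i.e. r* ≥ 5.93.
Mediocre type (on-path payoff 45.9) won't mimic when 45.9 ≥ 83.6 − 8.9·r*, i.e. r* ≥ 4.24.
Both must hold, so r* = max(4.24, 5.93) = 5.93. The good type's constraint binds.

5.93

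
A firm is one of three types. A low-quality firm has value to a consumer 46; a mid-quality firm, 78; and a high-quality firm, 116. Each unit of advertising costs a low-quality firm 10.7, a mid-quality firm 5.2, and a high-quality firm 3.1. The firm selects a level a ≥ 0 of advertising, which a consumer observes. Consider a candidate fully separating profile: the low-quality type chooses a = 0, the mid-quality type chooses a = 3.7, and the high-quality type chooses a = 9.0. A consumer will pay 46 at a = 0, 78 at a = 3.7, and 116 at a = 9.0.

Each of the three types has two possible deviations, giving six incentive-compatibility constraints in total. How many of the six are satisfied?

5

Mid-quality (own payoff 78 − 5.2×3.7 = 58.76): to a=0 gives 46 → no gain ✓; to a=9.0 gives 116 − 5.2×9.0 = 69.2 → profitable ✗.
Low-quality (own payoff 46): to a=3.7 gives 78 − 10.7×3.7 = 38.41 → no gain ✓; to a=9.0 gives 116 − 10.7×9.0 = 19.7 → no gain ✓.
High-quality (own payoff 116 − 3.1×9.0 = 88.1): to a=0 gives 46 → no gain ✓; to a=3.7 gives 78 − 3.1×3.7 = 66.53 → no gain ✓.
5 of the 6 constraints hold; not an equilibrium.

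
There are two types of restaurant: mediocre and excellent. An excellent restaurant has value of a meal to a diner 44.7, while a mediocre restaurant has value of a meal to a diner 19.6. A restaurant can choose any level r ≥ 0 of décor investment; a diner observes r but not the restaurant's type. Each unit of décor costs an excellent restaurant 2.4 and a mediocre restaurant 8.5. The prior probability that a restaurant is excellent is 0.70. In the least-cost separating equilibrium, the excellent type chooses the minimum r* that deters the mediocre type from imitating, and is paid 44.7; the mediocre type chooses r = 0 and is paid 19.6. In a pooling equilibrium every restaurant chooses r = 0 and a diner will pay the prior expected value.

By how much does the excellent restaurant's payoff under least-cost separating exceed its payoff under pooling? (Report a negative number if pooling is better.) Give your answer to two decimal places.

Least-cost separating signal: r* solves 19.6 = 44.7 − 8.5·r*, so r* = (44.7 − 19.6)/8.5 ≈ 2.9529.
Excellent type's separating payoff: 44.7 − 2.4 × r* = 44.7 − 2.4 × (44.7 − 19.6)/8.5 = 44.7 − 60.24/8.5 ≈ 37.6129.
Pooling payoff: 0.70 × 44.7 + 0.30 × 19.6 = 37.17.
Difference: 37.6129 − 37.17 = 0.4429, i.e. 0.44 to two decimal places.
The excellent type prefers to separate.

0.44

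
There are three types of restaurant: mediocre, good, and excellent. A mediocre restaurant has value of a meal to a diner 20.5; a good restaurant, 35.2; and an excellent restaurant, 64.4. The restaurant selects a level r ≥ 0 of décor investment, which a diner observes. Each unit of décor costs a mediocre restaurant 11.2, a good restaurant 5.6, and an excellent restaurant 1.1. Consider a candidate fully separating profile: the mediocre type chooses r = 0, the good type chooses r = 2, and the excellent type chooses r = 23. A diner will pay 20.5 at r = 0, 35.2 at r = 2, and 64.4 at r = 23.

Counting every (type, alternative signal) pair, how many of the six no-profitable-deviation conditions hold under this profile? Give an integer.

6

Mediocre (own payoff 20.5): to r=2 gives 35.2 − 11.2×2 = 12.8 → no gain ✓; to r=23 gives 64.4 − 11.2×23 = -193.2 → no gain ✓.
Excellent (own payoff 64.4 − 1.1×23 = 39.1): to r=0 gives 20.5 → no gain ✓; to r=2 gives 35.2 − 1.1×2 = 33 → no gain ✓.
Good (own payoff 35.2 − 5.6×2 = 24): to r=0 gives 20.5 → no gain ✓; to r=23 gives 64.4 − 5.6×23 = -64.4 → no gain ✓.
6 of the 6 constraints hold; this profile is a separating equilibrium.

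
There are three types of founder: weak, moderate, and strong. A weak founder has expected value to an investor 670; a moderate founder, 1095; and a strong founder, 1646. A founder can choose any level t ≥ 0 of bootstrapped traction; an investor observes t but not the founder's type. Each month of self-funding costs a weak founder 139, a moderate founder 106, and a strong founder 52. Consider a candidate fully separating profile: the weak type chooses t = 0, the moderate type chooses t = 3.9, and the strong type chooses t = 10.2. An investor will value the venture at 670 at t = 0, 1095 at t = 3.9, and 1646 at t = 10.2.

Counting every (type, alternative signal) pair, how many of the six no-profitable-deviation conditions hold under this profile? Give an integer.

Weak (own payoff 670): to t=3.9 gives 1095 − 139×3.9 = 552.9 → no gain ✓; to t=10.2 gives 1646 − 139×10.2 = 228.2 → no gain ✓.
Moderate (own payoff 1095 − 106×3.9 = 681.6): to t=0 gives 670 → no gain ✓; to t=10.2 gives 1646 − 106×10.2 = 564.8 → no gain ✓.
Strong (own payoff 1646 − 52×10.2 = 1115.6): to t=0 gives 670 → no gain ✓; to t=3.9 gives 1095 − 52×3.9 = 892.2 → no gain ✓.
6 of the 6 constraints hold; this profile is a separating equilibrium.

6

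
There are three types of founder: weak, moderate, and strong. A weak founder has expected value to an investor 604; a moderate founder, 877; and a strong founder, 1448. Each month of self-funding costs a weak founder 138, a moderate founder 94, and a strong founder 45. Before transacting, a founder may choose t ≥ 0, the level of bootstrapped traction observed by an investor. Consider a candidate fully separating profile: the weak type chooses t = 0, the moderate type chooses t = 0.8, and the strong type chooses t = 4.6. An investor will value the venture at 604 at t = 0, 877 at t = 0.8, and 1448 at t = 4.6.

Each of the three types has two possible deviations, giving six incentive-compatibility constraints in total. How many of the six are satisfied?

Moderate (own payoff 877 − 94×0.8 = 801.8): to t=0 gives 604 → no gain ✓; to t=4.6 gives 1448 − 94×4.6 = 1015.6 → profitable ✗.
Strong (own payoff 1448 − 45×4.6 = 1241): to t=0 gives 604 → no gain ✓; to t=0.8 gives 877 − 45×0.8 = 841 → no gain ✓.
Weak (own payoff 604): to t=0.8 gives 877 − 138×0.8 = 766.6 → profitable ✗; to t=4.6 gives 1448 − 138×4.6 = 813.2 → profitable ✗.
3 of the 6 constraints hold; not an equilibrium.

3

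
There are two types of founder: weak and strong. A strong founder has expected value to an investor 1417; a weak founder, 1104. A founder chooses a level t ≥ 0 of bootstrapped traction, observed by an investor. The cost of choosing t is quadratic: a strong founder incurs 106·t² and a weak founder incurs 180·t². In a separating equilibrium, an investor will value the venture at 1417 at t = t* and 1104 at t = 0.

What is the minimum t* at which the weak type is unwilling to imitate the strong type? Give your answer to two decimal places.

1.32

The weak type at t = 0 receives 1104; imitating at t* yields 1417 − 180·t*².
Indifference: 1104 = 1417 − 180·t*², so t*² = (1417 − 1104) / 180 ≈ 1.7389.
t* = √1.7389 ≈ 1.32.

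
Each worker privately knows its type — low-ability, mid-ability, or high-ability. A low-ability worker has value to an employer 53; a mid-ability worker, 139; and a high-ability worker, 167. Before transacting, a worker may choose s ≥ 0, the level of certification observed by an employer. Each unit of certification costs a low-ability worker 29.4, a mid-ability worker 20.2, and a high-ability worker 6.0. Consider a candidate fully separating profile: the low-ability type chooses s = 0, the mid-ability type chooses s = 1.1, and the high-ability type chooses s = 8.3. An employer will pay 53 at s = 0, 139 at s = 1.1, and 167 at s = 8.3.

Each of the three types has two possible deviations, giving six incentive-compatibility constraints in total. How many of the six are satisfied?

Low-ability (own payoff 53): to s=1.1 gives 139 − 29.4×1.1 = 106.66 → profitable ✗; to s=8.3 gives 167 − 29.4×8.3 = -77.02 → no gain ✓.
High-ability (own payoff 167 − 6.0×8.3 = 117.2): to s=0 gives 53 → no gain ✓; to s=1.1 gives 139 − 6.0×1.1 = 132.4 → profitable ✗.
Mid-ability (own payoff 139 − 20.2×1.1 = 116.78): to s=0 gives 53 → no gain ✓; to s=8.3 gives 167 − 20.2×8.3 = -0.66 → no gain ✓.
4 of the 6 constraints hold; not an equilibrium.

4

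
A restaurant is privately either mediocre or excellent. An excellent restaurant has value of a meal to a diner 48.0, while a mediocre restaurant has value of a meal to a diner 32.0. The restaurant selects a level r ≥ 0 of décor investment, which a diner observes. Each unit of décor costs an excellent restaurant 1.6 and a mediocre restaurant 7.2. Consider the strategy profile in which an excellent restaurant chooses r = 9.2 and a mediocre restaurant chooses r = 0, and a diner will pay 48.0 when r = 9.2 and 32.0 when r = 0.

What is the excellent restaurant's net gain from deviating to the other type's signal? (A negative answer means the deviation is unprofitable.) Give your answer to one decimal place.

Playing r = 9.2 the excellent restaurant receives 48.0 − 1.6 × 9.2 = 33.28.
Deviating to r = 0 yields 32.0 instead.
Gain from deviating: 32.0 − 33.28 = -1.28, i.e. -1.3 to one decimal place.
The gain is negative, so the excellent type's incentive-compatibility constraint is satisfied.

-1.3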